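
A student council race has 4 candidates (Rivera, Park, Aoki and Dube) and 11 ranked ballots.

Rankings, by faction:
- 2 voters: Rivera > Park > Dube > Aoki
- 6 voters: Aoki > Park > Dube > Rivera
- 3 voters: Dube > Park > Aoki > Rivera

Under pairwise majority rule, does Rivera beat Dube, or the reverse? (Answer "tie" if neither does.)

Dube

Ballots ranking Rivera above Dube: 2.
Ballots ranking Dube above Rivera: 11 − 2 = 9.
Dube wins the head-to-head 9–2.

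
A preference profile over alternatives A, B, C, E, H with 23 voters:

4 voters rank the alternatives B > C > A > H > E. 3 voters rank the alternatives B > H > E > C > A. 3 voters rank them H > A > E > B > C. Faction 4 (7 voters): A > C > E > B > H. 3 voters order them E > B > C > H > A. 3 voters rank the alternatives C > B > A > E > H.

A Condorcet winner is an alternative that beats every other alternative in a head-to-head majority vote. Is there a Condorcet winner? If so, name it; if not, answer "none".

none

Head-to-head results (23 voters):
A vs B: B wins 13–10.
A vs C: 10 to 13, C.
A vs E: A preferred on 4+3+7+3 = 17 ballots; A wins 17–6.
A vs H: 14 to 9, A.
B vs C: 4+3+3+3 = 13 for B, 10 for C — B by 13–10.
B vs E: 4+3+3 = 10 for B, 13 for E — E by 13–10.
B vs H: 4+3+7+3+3 = 20 for B, 3 for H — B by 20–3.
C–E: C 14–9.
C–H: C 17–6.
E–H: E 13–10.
Each alternative drops at least one matchup (A loses to B; B loses to E; C loses to B; E loses to A; H loses to A); the cycle A > E > B > A rules out a Condorcet winner.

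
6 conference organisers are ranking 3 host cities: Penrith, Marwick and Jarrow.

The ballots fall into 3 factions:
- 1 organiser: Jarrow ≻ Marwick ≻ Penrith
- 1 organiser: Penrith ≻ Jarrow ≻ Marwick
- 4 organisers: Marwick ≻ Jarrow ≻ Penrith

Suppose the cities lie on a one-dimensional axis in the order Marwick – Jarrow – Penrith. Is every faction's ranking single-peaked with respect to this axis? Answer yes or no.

Axis positions: Marwick=1, Jarrow=2, Penrith=3.
Faction 1 (peak Jarrow at position 2): ranking walks positions 2-1-3, expanding outward from the peak — single-peaked.
Faction 2 (peak Penrith at position 3): ranking walks positions 3-2-1, expanding outward from the peak — single-peaked.
Faction 3 (peak Marwick at position 1): ranking walks positions 1-2-3, expanding outward from the peak — single-peaked.
Every ranking is single-peaked on this axis.

yes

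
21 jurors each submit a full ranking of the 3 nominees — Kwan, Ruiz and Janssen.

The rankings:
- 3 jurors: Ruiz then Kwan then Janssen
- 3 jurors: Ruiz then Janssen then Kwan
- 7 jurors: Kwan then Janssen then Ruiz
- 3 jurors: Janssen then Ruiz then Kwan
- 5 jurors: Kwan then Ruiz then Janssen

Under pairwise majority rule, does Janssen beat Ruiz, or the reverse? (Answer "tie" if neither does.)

Ruiz

Ballots ranking Janssen above Ruiz: 7 + 3 = 10.
Ballots ranking Ruiz above Janssen: 21 − 10 = 11.
Ruiz wins the head-to-head 11–10.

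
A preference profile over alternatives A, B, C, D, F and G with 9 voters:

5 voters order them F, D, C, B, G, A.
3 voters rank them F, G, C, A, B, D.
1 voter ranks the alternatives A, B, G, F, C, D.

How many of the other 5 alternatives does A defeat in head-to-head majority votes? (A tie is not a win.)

0

A against each rival (9 voters):
A vs B: 3+1 = 4 for A, 5 for B — B by 5–4.
A vs C: C wins 8–1.
A vs D: A is ranked higher on 3+1 = 4 ballots, D on 5. D wins 5–4.
A vs F: F wins 8–1.
A vs G: G, 8–1.
A beats no one; loses to B, C, D, F, G — 0 pairwise wins.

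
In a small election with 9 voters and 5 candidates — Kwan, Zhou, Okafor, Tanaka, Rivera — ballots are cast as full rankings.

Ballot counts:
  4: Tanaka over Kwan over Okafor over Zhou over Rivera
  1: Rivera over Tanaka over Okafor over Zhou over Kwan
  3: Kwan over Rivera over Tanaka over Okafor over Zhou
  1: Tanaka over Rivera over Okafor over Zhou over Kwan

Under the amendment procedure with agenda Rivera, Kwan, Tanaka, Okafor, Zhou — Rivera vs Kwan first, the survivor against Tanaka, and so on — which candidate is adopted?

Tanaka

Round 1: Rivera vs Kwan — 2–7, Kwan advances.
Round 2: Kwan vs Tanaka — 3–6, Tanaka advances.
Round 3: Tanaka vs Okafor — 9–0, Tanaka advances.
Round 4: Tanaka vs Zhou — 9–0, Tanaka advances.
Tanaka survives the agenda.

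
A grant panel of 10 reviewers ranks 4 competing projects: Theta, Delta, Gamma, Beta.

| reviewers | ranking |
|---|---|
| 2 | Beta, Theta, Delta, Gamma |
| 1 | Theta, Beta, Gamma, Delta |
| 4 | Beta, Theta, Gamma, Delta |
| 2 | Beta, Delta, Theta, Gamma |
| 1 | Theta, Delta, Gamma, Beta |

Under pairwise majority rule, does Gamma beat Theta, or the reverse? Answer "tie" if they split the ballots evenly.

No ballot ranks Gamma above Theta: 0.
Ballots ranking Theta above Gamma: 10 − 0 = 10.
Theta wins the head-to-head 10–0.

Theta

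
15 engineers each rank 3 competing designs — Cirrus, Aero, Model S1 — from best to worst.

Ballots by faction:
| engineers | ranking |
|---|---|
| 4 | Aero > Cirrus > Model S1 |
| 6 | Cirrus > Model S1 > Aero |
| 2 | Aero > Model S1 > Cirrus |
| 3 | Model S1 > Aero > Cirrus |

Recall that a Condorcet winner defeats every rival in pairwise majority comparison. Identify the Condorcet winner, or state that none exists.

Head-to-head results (15 engineers):
Cirrus–Aero: Aero 9–6.
Cirrus vs Model S1: Cirrus wins 10–5.
Aero vs Model S1: Model S1 wins 9–6.
No design is unbeaten: Cirrus loses to Aero; Aero loses to Model S1; Model S1 loses to Cirrus. In particular Cirrus > Model S1 > Aero > Cirrus is a majority cycle — no Condorcet winner exists.

none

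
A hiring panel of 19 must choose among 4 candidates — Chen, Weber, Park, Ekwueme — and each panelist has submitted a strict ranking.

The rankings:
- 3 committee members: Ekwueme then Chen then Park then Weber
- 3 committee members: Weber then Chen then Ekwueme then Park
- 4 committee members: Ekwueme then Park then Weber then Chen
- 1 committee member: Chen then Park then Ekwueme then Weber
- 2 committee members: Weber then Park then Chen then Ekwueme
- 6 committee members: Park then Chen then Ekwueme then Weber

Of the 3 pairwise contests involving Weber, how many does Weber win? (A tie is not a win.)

Weber against each rival (19 committee members):
Weber vs Chen: Chen, 10–9.
Weber vs Park: Park, 14–5.
Weber vs Ekwueme: Ekwueme wins 14–5.
Weber beats no one; loses to Chen, Park, Ekwueme — 0 pairwise wins.

0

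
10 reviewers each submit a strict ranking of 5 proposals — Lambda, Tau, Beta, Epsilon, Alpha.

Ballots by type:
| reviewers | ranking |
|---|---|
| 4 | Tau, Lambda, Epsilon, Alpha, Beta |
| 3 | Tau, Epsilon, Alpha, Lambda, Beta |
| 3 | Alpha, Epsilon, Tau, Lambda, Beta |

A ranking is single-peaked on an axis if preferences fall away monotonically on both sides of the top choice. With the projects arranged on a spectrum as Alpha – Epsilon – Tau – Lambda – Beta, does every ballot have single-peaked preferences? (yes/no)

yes

Axis positions: Alpha=1, Epsilon=2, Tau=3, Lambda=4, Beta=5.
Type 1 (peak Tau at position 3): ranking walks positions 3-4-2-1-5, expanding outward from the peak — single-peaked.
Type 2 (peak Tau at position 3): ranking walks positions 3-2-1-4-5, expanding outward from the peak — single-peaked.
Type 3 (peak Alpha at position 1): ranking walks positions 1-2-3-4-5, expanding outward from the peak — single-peaked.
Every ranking is single-peaked on this axis.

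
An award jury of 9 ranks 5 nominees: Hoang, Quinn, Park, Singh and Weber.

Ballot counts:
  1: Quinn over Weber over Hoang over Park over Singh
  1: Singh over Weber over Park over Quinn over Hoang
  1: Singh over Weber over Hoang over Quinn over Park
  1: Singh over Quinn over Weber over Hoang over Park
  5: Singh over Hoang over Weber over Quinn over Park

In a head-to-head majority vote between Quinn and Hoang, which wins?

Hoang

Ballots ranking Quinn above Hoang: 1 + 1 + 1 = 3.
Ballots ranking Hoang above Quinn: 9 − 3 = 6.
Hoang wins the head-to-head 6–3.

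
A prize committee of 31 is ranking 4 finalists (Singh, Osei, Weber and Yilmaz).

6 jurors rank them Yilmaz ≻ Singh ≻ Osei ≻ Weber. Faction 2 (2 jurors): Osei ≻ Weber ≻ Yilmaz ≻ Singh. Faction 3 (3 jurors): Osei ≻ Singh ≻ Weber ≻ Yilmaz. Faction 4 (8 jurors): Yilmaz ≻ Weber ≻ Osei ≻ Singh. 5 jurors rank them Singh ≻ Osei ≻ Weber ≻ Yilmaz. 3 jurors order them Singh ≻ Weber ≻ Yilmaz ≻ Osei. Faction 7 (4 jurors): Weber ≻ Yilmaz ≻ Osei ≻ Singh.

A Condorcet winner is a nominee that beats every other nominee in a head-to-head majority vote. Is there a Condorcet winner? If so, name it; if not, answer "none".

Check each pair by majority over 31 ballots:
Singh vs Osei: Osei wins 17–14.
Singh vs Weber: Singh is ranked higher on 6+3+5+3 = 17 ballots, Weber on 14. Singh wins 17–14.
Singh vs Yilmaz: Yilmaz wins 20–11.
Osei vs Weber: Osei wins 16–15.
Osei vs Yilmaz: 2+3+5 = 10 for Osei, 21 for Yilmaz — Yilmaz by 21–10.
Weber vs Yilmaz: 17 to 14, Weber.
Every nominee loses at least once (Singh loses to Osei; Osei loses to Yilmaz; Weber loses to Singh; Yilmaz loses to Weber). The majority relation contains the cycle Singh beats Weber beats Yilmaz beats Singh, so there is no Condorcet winner.

none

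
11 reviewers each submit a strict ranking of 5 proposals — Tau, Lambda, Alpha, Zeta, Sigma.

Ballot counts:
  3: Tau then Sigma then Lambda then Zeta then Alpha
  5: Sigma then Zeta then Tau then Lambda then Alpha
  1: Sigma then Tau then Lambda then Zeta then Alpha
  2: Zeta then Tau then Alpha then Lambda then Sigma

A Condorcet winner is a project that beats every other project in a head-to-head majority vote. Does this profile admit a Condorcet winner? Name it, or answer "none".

Sigma

Head-to-head results (11 reviewers):
Tau–Lambda: Tau 11–0.
Tau vs Alpha: Tau wins 11–0.
Tau–Zeta: Zeta 7–4.
Tau vs Sigma: Sigma, 6–5.
Lambda–Alpha: Lambda 9–2.
Lambda–Zeta: Zeta 7–4.
Lambda vs Sigma: Sigma wins 9–2.
Alpha vs Zeta: Zeta, 11–0.
Alpha vs Sigma: Sigma wins 9–2.
Zeta–Sigma: Sigma 9–2.
Sigma wins every pairwise contest, so Sigma is the Condorcet winner.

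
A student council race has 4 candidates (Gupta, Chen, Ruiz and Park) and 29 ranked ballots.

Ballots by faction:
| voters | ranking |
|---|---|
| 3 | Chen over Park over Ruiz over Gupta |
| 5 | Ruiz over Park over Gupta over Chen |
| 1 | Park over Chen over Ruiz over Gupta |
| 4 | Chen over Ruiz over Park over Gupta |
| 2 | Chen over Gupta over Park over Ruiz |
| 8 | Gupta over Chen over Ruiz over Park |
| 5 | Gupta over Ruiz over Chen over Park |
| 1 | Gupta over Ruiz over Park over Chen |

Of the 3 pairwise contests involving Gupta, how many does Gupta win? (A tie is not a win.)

3

Gupta against each rival (29 voters):
Gupta vs Chen: Gupta preferred on 5+8+5+1 = 19 ballots; Gupta wins 19–10.
Gupta vs Ruiz: 16 to 13, Gupta.
Gupta vs Park: Gupta is ranked higher on 2+8+5+1 = 16 ballots, Park on 13. Gupta wins 16–13.
Gupta beats Chen, Ruiz, Park — 3 pairwise wins.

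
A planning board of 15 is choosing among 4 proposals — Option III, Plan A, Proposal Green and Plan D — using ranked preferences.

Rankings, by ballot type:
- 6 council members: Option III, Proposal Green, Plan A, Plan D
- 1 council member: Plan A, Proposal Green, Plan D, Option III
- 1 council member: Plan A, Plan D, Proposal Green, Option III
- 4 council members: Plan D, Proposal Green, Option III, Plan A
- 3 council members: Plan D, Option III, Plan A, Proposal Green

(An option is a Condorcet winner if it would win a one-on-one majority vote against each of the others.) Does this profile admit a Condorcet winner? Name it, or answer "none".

none

Check each pair by majority over 15 ballots:
Option III vs Plan A: 6+4+3 = 13 for Option III, 2 for Plan A — Option III by 13–2.
Option III vs Proposal Green: Option III wins 9–6.
Option III–Plan D: Plan D 9–6.
Plan A vs Proposal Green: 1+1+3 = 5 for Plan A, 10 for Proposal Green — Proposal Green by 10–5.
Plan A vs Plan D: 6+1+1 = 8 for Plan A, 7 for Plan D — Plan A by 8–7.
Proposal Green–Plan D: Plan D 8–7.
No option is unbeaten: Option III loses to Plan D; Plan A loses to Option III; Proposal Green loses to Option III; Plan D loses to Plan A. In particular Option III > Plan A > Plan D > Option III is a majority cycle — no Condorcet winner exists.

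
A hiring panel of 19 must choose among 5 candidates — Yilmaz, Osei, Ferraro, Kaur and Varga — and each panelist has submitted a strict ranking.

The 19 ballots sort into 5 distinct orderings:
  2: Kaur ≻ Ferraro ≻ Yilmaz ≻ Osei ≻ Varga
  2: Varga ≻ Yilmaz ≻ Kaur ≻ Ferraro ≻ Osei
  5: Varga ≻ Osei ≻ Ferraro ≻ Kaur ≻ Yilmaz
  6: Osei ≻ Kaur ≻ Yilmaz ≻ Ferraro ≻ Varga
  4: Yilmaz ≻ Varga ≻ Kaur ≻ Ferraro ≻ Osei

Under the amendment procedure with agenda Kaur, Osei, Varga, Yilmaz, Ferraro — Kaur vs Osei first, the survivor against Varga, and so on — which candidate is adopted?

Yilmaz

Round 1: Kaur vs Osei — 8–11, Osei advances.
Round 2: Osei vs Varga — 8–11, Varga advances.
Round 3: Varga vs Yilmaz — 7–12, Yilmaz advances.
Round 4: Yilmaz vs Ferraro — 12–7, Yilmaz advances.
The agenda winner is Yilmaz.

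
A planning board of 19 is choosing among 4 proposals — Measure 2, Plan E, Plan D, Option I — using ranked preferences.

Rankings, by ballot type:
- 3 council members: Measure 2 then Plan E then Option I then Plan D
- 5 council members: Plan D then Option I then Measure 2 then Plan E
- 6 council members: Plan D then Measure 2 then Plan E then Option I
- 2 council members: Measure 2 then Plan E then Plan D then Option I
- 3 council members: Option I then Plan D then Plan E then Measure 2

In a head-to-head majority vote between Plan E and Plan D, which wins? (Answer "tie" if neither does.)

Ballots ranking Plan E above Plan D: 3 + 2 = 5.
Ballots ranking Plan D above Plan E: 19 − 5 = 14.
Plan D wins the head-to-head 14–5.

Plan D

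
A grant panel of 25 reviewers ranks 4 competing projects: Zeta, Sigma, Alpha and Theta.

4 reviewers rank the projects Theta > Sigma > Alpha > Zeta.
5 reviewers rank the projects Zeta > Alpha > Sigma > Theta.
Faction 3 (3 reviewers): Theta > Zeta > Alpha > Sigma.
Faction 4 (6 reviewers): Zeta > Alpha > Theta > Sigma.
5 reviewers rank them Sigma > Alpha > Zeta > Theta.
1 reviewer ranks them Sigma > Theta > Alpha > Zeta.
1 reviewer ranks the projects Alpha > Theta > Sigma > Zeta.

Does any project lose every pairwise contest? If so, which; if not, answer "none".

Sigma

Pairwise majorities:
Zeta vs Sigma: Zeta, 14–11.
Zeta vs Alpha: Zeta, 14–11.
Zeta vs Theta: Zeta preferred on 5+6+5 = 16 ballots; Zeta wins 16–9.
Sigma vs Alpha: Sigma preferred on 4+5+1 = 10 ballots; Alpha wins 15–10.
Sigma vs Theta: Theta, 14–11.
Alpha vs Theta: Alpha preferred on 5+6+5+1 = 17 ballots; Alpha wins 17–8.
Sigma loses to every other project — it is the Condorcet loser.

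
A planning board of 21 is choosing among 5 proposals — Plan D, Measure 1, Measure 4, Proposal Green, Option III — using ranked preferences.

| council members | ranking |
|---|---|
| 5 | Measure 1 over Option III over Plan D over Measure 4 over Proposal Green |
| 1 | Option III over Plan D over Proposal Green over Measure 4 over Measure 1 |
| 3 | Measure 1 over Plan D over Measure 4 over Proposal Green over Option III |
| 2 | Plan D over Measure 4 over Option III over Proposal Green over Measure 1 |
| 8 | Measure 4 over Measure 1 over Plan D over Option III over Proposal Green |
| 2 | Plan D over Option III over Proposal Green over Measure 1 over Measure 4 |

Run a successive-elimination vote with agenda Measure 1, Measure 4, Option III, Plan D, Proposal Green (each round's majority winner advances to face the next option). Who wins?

Plan D

Round 1: Measure 1 vs Measure 4 — 10–11, Measure 4 advances.
Round 2: Measure 4 vs Option III — 13–8, Measure 4 advances.
Round 3: Measure 4 vs Plan D — 8–13, Plan D advances.
Round 4: Plan D vs Proposal Green — 21–0, Plan D advances.
The agenda winner is Plan D.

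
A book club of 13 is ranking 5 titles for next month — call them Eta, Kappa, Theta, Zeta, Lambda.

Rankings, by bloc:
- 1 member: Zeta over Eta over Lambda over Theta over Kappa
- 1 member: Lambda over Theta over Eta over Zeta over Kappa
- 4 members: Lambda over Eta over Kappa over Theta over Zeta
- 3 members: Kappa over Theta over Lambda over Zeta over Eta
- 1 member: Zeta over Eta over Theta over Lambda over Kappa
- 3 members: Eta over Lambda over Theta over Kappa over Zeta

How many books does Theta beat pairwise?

Theta against each rival (13 members):
Theta vs Eta: 1+3 = 4 for Theta, 9 for Eta — Eta by 9–4.
Theta vs Kappa: 1+1+1+3 = 6 for Theta, 7 for Kappa — Kappa by 7–6.
Theta vs Zeta: Theta is ranked higher on 1+4+3+3 = 11 ballots, Zeta on 2. Theta wins 11–2.
Theta vs Lambda: Lambda, 9–4.
Theta beats Zeta; loses to Eta, Kappa, Lambda — 1 pairwise win.

1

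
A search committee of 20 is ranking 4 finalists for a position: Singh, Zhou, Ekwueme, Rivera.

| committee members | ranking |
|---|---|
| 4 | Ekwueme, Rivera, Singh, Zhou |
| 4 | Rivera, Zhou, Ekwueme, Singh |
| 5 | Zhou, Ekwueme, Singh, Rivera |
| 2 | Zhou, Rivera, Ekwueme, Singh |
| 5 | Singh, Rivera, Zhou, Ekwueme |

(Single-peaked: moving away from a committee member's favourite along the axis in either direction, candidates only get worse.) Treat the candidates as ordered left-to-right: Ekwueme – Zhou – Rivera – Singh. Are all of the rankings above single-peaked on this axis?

Axis positions: Ekwueme=1, Zhou=2, Rivera=3, Singh=4.
Type 1: ranking walks positions 1-3-4-2; Rivera is ranked above Zhou even though Zhou lies between Rivera and the peak Ekwueme on the axis — preferences dip and rise again. Not single-peaked.
Type 2 (peak Rivera at position 3): ranking walks positions 3-2-1-4, expanding outward from the peak — single-peaked.
Type 3: ranking walks positions 2-1-4-3; Singh is ranked above Rivera even though Rivera lies between Singh and the peak Zhou on the axis — preferences dip and rise again. Not single-peaked.
Type 4 (peak Zhou at position 2): ranking walks positions 2-3-1-4, expanding outward from the peak — single-peaked.
Type 5 (peak Singh at position 4): ranking walks positions 4-3-2-1, expanding outward from the peak — single-peaked.
Type 1 violates single-peakedness, so the profile is not single-peaked on this axis.

no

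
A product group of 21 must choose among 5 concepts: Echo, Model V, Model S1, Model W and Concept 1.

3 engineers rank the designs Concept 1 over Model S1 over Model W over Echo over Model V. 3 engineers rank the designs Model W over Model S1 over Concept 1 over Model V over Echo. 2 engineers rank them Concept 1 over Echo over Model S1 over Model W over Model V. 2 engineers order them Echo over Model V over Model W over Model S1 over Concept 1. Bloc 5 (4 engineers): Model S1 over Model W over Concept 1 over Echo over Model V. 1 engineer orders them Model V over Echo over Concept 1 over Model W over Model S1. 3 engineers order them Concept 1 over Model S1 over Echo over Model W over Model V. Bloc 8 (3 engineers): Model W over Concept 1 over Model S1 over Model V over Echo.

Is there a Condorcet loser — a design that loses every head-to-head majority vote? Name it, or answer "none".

Model V

Pairwise majorities:
Echo vs Model V: Echo wins 14–7.
Echo vs Model S1: 2+2+1 = 5 for Echo, 16 for Model S1 — Model S1 by 16–5.
Echo–Model W: Model W 13–8.
Echo vs Concept 1: Concept 1 wins 18–3.
Model V–Model S1: Model S1 18–3.
Model V vs Model W: Model V is ranked higher on 2+1 = 3 ballots, Model W on 18. Model W wins 18–3.
Model V vs Concept 1: Concept 1, 18–3.
Model S1 vs Model W: 3+2+4+3 = 12 for Model S1, 9 for Model W — Model S1 by 12–9.
Model S1 vs Concept 1: 9 to 12, Concept 1.
Model W vs Concept 1: Model W wins 12–9.
Only Model V has no wins; Model V is the Condorcet loser.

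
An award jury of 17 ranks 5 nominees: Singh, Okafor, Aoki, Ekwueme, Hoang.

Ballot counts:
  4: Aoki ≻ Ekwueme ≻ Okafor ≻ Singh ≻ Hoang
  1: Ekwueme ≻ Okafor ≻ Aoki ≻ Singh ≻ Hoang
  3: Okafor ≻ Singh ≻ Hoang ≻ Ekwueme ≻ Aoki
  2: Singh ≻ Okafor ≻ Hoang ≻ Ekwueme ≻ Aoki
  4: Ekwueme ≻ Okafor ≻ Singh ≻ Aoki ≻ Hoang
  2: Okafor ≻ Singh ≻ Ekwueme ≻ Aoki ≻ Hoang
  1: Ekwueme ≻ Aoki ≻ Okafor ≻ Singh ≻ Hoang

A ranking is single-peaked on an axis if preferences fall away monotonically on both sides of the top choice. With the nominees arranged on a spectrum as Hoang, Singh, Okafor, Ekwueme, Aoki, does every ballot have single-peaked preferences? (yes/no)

yes

Axis positions: Hoang=1, Singh=2, Okafor=3, Ekwueme=4, Aoki=5.
Faction 1 (peak Aoki at position 5): ranking walks positions 5-4-3-2-1, expanding outward from the peak — single-peaked.
Faction 2 (peak Ekwueme at position 4): ranking walks positions 4-3-5-2-1, expanding outward from the peak — single-peaked.
Faction 3 (peak Okafor at position 3): ranking walks positions 3-2-1-4-5, expanding outward from the peak — single-peaked.
Faction 4 (peak Singh at position 2): ranking walks positions 2-3-1-4-5, expanding outward from the peak — single-peaked.
Faction 5 (peak Ekwueme at position 4): ranking walks positions 4-3-2-5-1, expanding outward from the peak — single-peaked.
Faction 6 (peak Okafor at position 3): ranking walks positions 3-2-4-5-1, expanding outward from the peak — single-peaked.
Faction 7 (peak Ekwueme at position 4): ranking walks positions 4-5-3-2-1, expanding outward from the peak — single-peaked.
Every ranking is single-peaked on this axis.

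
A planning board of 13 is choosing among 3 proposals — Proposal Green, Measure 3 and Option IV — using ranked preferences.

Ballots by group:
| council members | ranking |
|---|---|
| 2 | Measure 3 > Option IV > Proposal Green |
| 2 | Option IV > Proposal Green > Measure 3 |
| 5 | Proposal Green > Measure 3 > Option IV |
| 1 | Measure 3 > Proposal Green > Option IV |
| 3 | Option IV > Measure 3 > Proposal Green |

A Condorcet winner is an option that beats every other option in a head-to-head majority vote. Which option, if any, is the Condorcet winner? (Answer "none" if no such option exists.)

Check each pair by majority over 13 ballots:
Proposal Green vs Measure 3: 2+5 = 7 for Proposal Green, 6 for Measure 3 — Proposal Green by 7–6.
Proposal Green vs Option IV: 6 to 7, Option IV.
Measure 3 vs Option IV: Measure 3 preferred on 2+5+1 = 8 ballots; Measure 3 wins 8–5.
Every option loses at least once (Proposal Green loses to Option IV; Measure 3 loses to Proposal Green; Option IV loses to Measure 3). The majority relation contains the cycle Proposal Green > Measure 3 > Option IV > Proposal Green, so there is no Condorcet winner.

none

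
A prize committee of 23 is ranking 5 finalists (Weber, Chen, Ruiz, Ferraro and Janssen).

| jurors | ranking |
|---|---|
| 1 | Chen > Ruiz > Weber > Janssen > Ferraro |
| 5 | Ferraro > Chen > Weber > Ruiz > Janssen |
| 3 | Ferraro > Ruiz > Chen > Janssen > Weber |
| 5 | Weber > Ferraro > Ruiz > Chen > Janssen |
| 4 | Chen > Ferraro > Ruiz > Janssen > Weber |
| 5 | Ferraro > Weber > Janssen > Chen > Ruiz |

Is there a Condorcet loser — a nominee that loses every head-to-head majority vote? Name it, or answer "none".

Janssen

Pairwise majorities:
Weber vs Chen: Chen wins 13–10.
Weber vs Ruiz: 5+5+5 = 15 for Weber, 8 for Ruiz — Weber by 15–8.
Weber vs Ferraro: 6 to 17, Ferraro.
Weber vs Janssen: 1+5+5+5 = 16 for Weber, 7 for Janssen — Weber by 16–7.
Chen vs Ruiz: 1+5+4+5 = 15 for Chen, 8 for Ruiz — Chen by 15–8.
Chen vs Ferraro: 5 to 18, Ferraro.
Chen vs Janssen: Chen wins 18–5.
Ruiz vs Ferraro: Ferraro, 22–1.
Ruiz vs Janssen: 18 to 5, Ruiz.
Ferraro vs Janssen: Ferraro preferred on 5+3+5+4+5 = 22 ballots; Ferraro wins 22–1.
Only Janssen has no wins; Janssen is the Condorcet loser.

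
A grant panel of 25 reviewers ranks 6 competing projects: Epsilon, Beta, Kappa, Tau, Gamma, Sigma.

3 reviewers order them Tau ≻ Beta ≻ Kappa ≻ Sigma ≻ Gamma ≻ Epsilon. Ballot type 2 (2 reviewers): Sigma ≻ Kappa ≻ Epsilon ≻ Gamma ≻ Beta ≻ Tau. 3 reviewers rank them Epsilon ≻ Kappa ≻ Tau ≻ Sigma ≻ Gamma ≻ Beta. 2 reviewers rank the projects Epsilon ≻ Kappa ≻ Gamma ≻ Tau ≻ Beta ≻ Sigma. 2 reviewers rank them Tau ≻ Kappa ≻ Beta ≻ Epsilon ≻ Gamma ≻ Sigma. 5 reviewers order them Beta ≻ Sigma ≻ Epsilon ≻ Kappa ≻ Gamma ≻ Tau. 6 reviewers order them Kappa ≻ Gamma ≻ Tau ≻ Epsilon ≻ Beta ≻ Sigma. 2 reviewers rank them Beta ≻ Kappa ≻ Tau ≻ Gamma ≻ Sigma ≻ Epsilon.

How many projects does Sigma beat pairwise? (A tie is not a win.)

1

Sigma against each rival (25 reviewers):
Sigma vs Epsilon: 12 to 13, Epsilon.
Sigma vs Beta: 5 to 20, Beta.
Sigma vs Kappa: Kappa, 18–7.
Sigma vs Tau: Sigma is ranked higher on 2+5 = 7 ballots, Tau on 18. Tau wins 18–7.
Sigma vs Gamma: Sigma wins 13–12.
Sigma beats Gamma; loses to Epsilon, Beta, Kappa, Tau — 1 pairwise win.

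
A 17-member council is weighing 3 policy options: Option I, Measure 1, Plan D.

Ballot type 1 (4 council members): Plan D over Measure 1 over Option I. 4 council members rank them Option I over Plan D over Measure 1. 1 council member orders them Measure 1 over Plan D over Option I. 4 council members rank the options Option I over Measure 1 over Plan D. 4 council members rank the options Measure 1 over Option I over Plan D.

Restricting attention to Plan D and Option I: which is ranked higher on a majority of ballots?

Option I

Ballots ranking Plan D above Option I: 4 + 1 = 5.
Ballots ranking Option I above Plan D: 17 − 5 = 12.
Option I wins the head-to-head 12–5.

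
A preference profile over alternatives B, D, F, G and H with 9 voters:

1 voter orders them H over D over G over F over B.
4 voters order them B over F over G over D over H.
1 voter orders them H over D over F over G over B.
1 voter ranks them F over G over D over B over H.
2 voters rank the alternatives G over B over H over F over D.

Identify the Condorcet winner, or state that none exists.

none

Head-to-head results (9 voters):
B vs D: 4+2 = 6 for B, 3 for D — B by 6–3.
B vs F: B preferred on 4+2 = 6 ballots; B wins 6–3.
B vs G: B preferred on 4 ballots; G wins 5–4.
B vs H: B is ranked higher on 4+1+2 = 7 ballots, H on 2. B wins 7–2.
D vs F: D is ranked higher on 1+1 = 2 ballots, F on 7. F wins 7–2.
D vs G: 1+1 = 2 for D, 7 for G — G by 7–2.
D vs H: 5 to 4, D.
F vs G: 6 to 3, F.
F vs H: 5 to 4, F.
G vs H: G is ranked higher on 4+1+2 = 7 ballots, H on 2. G wins 7–2.
Each alternative drops at least one matchup (B loses to G; D loses to B; F loses to B; G loses to F; H loses to B); the cycle B beats F beats G beats B rules out a Condorcet winner.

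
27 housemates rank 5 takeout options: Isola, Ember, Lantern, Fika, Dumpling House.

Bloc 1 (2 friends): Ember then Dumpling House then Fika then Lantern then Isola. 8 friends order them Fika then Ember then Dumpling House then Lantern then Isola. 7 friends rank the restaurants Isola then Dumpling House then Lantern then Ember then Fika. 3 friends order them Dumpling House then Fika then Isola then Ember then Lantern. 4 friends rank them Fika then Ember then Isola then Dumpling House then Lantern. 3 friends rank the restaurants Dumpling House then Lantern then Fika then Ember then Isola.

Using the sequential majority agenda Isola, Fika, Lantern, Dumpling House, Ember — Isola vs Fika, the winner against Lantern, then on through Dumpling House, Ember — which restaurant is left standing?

Ember

Round 1: Isola vs Fika — 7–20, Fika advances.
Round 2: Fika vs Lantern — 17–10, Fika advances.
Round 3: Fika vs Dumpling House — 12–15, Dumpling House advances.
Round 4: Dumpling House vs Ember — 13–14, Ember advances.
The agenda winner is Ember.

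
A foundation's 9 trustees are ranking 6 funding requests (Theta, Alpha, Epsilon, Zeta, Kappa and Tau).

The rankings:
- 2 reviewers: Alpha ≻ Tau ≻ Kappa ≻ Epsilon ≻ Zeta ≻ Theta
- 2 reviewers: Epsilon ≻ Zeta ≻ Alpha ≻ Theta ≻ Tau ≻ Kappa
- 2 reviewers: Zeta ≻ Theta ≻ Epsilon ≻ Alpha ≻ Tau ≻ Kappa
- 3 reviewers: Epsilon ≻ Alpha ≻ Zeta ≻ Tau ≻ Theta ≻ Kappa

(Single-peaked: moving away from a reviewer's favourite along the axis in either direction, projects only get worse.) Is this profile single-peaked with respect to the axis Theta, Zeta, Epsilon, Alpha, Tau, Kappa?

Axis positions: Theta=1, Zeta=2, Epsilon=3, Alpha=4, Tau=5, Kappa=6.
Ballot type 1 (peak Alpha at position 4): ranking walks positions 4-5-6-3-2-1, expanding outward from the peak — single-peaked.
Ballot type 2 (peak Epsilon at position 3): ranking walks positions 3-2-4-1-5-6, expanding outward from the peak — single-peaked.
Ballot type 3 (peak Zeta at position 2): ranking walks positions 2-1-3-4-5-6, expanding outward from the peak — single-peaked.
Ballot type 4 (peak Epsilon at position 3): ranking walks positions 3-4-2-5-1-6, expanding outward from the peak — single-peaked.
Every ranking is single-peaked on this axis.

yes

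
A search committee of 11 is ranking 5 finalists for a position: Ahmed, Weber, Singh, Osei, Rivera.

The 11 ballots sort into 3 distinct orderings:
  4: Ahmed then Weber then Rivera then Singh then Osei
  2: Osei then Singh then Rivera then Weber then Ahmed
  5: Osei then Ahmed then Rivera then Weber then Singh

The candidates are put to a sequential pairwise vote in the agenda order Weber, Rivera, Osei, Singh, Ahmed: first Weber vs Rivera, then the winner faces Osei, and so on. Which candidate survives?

Osei

Round 1: Weber vs Rivera — 4–7, Rivera advances.
Round 2: Rivera vs Osei — 4–7, Osei advances.
Round 3: Osei vs Singh — 7–4, Osei advances.
Round 4: Osei vs Ahmed — 7–4, Osei advances.
Osei survives the agenda.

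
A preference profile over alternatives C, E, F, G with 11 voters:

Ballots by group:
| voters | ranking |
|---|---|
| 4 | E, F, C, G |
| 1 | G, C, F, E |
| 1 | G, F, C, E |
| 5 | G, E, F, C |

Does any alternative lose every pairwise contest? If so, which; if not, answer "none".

Pairwise majorities:
C vs E: 2 to 9, E.
C vs F: F, 10–1.
C vs G: C preferred on 4 ballots; G wins 7–4.
E vs F: E wins 9–2.
E vs G: 4 to 7, G.
F vs G: G, 7–4.
Only C has no wins; C is the Condorcet loser.

C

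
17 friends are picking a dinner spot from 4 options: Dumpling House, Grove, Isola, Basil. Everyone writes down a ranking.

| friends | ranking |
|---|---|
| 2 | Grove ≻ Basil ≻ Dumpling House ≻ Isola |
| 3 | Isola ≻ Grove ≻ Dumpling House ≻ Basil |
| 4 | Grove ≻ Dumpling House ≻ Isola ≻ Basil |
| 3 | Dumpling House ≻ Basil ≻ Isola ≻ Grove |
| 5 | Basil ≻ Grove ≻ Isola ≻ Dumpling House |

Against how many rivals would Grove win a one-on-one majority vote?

Grove against each rival (17 friends):
Grove vs Dumpling House: Grove is ranked higher on 2+3+4+5 = 14 ballots, Dumpling House on 3. Grove wins 14–3.
Grove vs Isola: 2+4+5 = 11 for Grove, 6 for Isola — Grove by 11–6.
Grove vs Basil: Grove wins 9–8.
Grove beats Dumpling House, Isola, Basil — 3 pairwise wins.

3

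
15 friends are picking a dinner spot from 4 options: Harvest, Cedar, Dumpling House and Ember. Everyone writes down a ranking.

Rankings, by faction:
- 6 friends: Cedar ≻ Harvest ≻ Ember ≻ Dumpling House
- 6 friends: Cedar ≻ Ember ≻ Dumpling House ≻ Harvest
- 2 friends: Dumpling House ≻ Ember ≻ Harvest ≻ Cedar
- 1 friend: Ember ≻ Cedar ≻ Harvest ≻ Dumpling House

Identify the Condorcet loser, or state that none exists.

Harvest

Pairwise majorities:
Harvest vs Cedar: 2 for Harvest, 13 for Cedar — Cedar by 13–2.
Harvest vs Dumpling House: Dumpling House, 8–7.
Harvest vs Ember: 6 to 9, Ember.
Cedar vs Dumpling House: Cedar wins 13–2.
Cedar vs Ember: Cedar wins 12–3.
Dumpling House–Ember: Ember 13–2.
Harvest is beaten in every head-to-head and is the Condorcet loser.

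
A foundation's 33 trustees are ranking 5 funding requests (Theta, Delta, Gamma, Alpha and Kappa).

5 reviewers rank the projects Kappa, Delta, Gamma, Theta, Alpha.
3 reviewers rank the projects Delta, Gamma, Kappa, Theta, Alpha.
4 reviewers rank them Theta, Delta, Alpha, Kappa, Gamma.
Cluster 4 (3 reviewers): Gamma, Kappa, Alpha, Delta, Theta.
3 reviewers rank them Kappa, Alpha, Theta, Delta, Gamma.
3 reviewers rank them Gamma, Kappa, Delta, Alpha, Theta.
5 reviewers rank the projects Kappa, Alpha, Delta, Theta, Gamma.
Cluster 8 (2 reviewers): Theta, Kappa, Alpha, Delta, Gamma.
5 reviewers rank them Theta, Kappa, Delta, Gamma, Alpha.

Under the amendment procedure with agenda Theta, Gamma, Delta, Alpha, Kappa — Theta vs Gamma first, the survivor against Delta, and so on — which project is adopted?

Round 1: Theta vs Gamma — 19–14, Theta advances.
Round 2: Theta vs Delta — 14–19, Delta advances.
Round 3: Delta vs Alpha — 20–13, Delta advances.
Round 4: Delta vs Kappa — 7–26, Kappa advances.
Kappa survives the agenda.

Kappa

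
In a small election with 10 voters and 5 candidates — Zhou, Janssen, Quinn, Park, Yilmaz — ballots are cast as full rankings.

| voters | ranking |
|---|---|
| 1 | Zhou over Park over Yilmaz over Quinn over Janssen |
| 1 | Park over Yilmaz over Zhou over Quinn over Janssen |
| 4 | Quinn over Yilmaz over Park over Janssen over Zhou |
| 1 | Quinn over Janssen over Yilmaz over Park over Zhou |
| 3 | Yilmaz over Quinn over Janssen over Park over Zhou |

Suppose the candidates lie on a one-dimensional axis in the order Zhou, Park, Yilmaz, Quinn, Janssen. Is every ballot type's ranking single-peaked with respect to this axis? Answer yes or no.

yes

Axis positions: Zhou=1, Park=2, Yilmaz=3, Quinn=4, Janssen=5.
Ballot type 1 (peak Zhou at position 1): ranking walks positions 1-2-3-4-5, expanding outward from the peak — single-peaked.
Ballot type 2 (peak Park at position 2): ranking walks positions 2-3-1-4-5, expanding outward from the peak — single-peaked.
Ballot type 3 (peak Quinn at position 4): ranking walks positions 4-3-2-5-1, expanding outward from the peak — single-peaked.
Ballot type 4 (peak Quinn at position 4): ranking walks positions 4-5-3-2-1, expanding outward from the peak — single-peaked.
Ballot type 5 (peak Yilmaz at position 3): ranking walks positions 3-4-5-2-1, expanding outward from the peak — single-peaked.
Every ranking is single-peaked on this axis.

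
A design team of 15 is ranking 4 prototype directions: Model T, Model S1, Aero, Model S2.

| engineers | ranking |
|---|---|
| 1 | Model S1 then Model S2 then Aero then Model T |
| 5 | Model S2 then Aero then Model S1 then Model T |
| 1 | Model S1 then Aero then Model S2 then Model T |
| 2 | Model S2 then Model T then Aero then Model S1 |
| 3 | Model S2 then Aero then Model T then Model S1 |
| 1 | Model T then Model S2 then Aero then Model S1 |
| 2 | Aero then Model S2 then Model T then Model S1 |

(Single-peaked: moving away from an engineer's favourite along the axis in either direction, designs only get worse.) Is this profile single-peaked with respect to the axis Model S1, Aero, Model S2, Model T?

no

Axis positions: Model S1=1, Aero=2, Model S2=3, Model T=4.
Ballot type 1: ranking walks positions 1-3-2-4; Model S2 is ranked above Aero even though Aero lies between Model S2 and the peak Model S1 on the axis — preferences dip and rise again. Not single-peaked.
Ballot type 2 (peak Model S2 at position 3): ranking walks positions 3-2-1-4, expanding outward from the peak — single-peaked.
Ballot type 3 (peak Model S1 at position 1): ranking walks positions 1-2-3-4, expanding outward from the peak — single-peaked.
Ballot type 4 (peak Model S2 at position 3): ranking walks positions 3-4-2-1, expanding outward from the peak — single-peaked.
Ballot type 5 (peak Model S2 at position 3): ranking walks positions 3-2-4-1, expanding outward from the peak — single-peaked.
Ballot type 6 (peak Model T at position 4): ranking walks positions 4-3-2-1, expanding outward from the peak — single-peaked.
Ballot type 7 (peak Aero at position 2): ranking walks positions 2-3-4-1, expanding outward from the peak — single-peaked.
Ballot type 1 violates single-peakedness, so the profile is not single-peaked on this axis.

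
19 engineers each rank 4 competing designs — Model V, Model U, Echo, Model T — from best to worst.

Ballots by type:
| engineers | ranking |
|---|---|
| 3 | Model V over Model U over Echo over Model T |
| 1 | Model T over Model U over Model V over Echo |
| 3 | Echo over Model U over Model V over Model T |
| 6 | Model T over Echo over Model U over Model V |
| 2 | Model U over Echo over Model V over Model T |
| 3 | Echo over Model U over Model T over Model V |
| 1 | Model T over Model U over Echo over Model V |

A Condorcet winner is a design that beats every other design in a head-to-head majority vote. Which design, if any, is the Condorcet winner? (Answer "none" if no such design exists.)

Pairwise majorities:
Model V–Model U: Model U 16–3.
Model V–Echo: Echo 15–4.
Model V vs Model T: Model T, 11–8.
Model U–Echo: Echo 12–7.
Model U vs Model T: Model U wins 11–8.
Echo vs Model T: Echo, 11–8.
Echo beats each of Model V, Model U, Model T — Echo is the Condorcet winner.

Echo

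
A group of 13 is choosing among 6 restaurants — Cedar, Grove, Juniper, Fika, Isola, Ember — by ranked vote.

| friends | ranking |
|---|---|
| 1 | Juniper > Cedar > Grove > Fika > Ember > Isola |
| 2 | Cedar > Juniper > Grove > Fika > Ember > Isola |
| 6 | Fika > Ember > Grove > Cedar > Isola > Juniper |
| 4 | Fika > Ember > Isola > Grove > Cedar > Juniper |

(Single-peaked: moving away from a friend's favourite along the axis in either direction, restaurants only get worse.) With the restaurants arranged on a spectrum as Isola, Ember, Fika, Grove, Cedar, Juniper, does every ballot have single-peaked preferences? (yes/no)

Axis positions: Isola=1, Ember=2, Fika=3, Grove=4, Cedar=5, Juniper=6.
Cluster 1 (peak Juniper at position 6): ranking walks positions 6-5-4-3-2-1, expanding outward from the peak — single-peaked.
Cluster 2 (peak Cedar at position 5): ranking walks positions 5-6-4-3-2-1, expanding outward from the peak — single-peaked.
Cluster 3 (peak Fika at position 3): ranking walks positions 3-2-4-5-1-6, expanding outward from the peak — single-peaked.
Cluster 4 (peak Fika at position 3): ranking walks positions 3-2-1-4-5-6, expanding outward from the peak — single-peaked.
Every ranking is single-peaked on this axis.

yes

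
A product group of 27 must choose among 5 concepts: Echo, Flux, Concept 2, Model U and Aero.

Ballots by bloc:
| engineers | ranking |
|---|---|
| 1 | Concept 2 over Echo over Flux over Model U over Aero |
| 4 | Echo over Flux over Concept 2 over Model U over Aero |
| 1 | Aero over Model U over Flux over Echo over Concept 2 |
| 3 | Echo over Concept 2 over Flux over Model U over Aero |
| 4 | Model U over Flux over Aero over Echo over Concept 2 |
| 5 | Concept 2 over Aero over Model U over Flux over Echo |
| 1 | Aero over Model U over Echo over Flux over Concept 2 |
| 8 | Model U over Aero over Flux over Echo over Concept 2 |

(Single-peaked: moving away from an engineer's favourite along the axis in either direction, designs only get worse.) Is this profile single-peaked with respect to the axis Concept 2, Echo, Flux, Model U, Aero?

Axis positions: Concept 2=1, Echo=2, Flux=3, Model U=4, Aero=5.
Bloc 1 (peak Concept 2 at position 1): ranking walks positions 1-2-3-4-5, expanding outward from the peak — single-peaked.
Bloc 2 (peak Echo at position 2): ranking walks positions 2-3-1-4-5, expanding outward from the peak — single-peaked.
Bloc 3 (peak Aero at position 5): ranking walks positions 5-4-3-2-1, expanding outward from the peak — single-peaked.
Bloc 4 (peak Echo at position 2): ranking walks positions 2-1-3-4-5, expanding outward from the peak — single-peaked.
Bloc 5 (peak Model U at position 4): ranking walks positions 4-3-5-2-1, expanding outward from the peak — single-peaked.
Bloc 6: ranking walks positions 1-5-4-3-2; Aero is ranked above Echo even though Echo lies between Aero and the peak Concept 2 on the axis — preferences dip and rise again. Not single-peaked.
Bloc 7: ranking walks positions 5-4-2-3-1; Echo is ranked above Flux even though Flux lies between Echo and the peak Aero on the axis — preferences dip and rise again. Not single-peaked.
Bloc 8 (peak Model U at position 4): ranking walks positions 4-5-3-2-1, expanding outward from the peak — single-peaked.
Bloc 6 violates single-peakedness, so the profile is not single-peaked on this axis.

no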